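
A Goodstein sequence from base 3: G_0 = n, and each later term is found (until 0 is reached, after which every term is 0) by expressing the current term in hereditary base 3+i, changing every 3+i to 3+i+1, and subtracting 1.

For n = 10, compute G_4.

step 0: 10 = 3^2 + 1; sub 4 for 3: 4^2 + 1; = 17; G_1 = 17−1 = 16
step 1: 16 = 4^2; sub 5 for 4: 5^2; = 25; G_2 = 25−1 = 24
step 2: 24 = 4·5 + 4; sub 6 for 5: 4·6 + 4; = 28; G_3 = 28−1 = 27
step 3: 27 = 4·6 + 3; sub 7 for 6: 4·7 + 3; = 31; G_4 = 31−1 = 30
step 4: 30 = 4·7 + 2; sub 8 for 7: 4·8 + 2; = 34; G_5 = 34−1 = 33

30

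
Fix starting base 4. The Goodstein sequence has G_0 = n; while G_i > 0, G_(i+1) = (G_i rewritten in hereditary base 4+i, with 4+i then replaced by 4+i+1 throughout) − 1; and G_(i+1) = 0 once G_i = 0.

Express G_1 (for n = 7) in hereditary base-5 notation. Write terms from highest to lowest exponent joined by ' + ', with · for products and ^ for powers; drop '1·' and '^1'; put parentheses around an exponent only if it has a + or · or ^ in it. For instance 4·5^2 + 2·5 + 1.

5 + 2

7 —HB4→ 4 + 3 —bump→ 5 + 3 = 8 —(−1)→ 7
7 —HB5→ 5 + 2 —bump→ 6 + 2 = 8 —(−1)→ 7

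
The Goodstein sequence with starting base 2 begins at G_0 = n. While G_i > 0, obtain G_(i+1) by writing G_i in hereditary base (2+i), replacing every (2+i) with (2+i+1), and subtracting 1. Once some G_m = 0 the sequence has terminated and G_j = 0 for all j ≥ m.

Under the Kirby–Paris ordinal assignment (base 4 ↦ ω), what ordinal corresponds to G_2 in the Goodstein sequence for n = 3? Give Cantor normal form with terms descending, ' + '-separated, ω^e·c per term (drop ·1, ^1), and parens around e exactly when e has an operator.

3

(0) 3|_2 = 2 + 1 ↦ 3 + 1|_3 = 4 ⇒ 3
(1) 3|_3 = 3 ↦ 4|_4 = 4 ⇒ 3
(2) 3|_4 = 3 ↦ 3|_5 = 3 ⇒ 2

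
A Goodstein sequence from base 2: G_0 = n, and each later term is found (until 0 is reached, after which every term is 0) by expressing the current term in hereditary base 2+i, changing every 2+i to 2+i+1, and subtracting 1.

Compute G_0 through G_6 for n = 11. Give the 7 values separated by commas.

base 2: 11 = 2^(2 + 1) + 2 + 1; at 3: 3^(3 + 1) + 3 + 1 = 85; next = 84
base 3: 84 = 3^(3 + 1) + 3; at 4: 4^(4 + 1) + 4 = 1028; next = 1027
base 4: 1027 = 4^(4 + 1) + 3; at 5: 5^(5 + 1) + 3 = 15628; next = 15627
base 5: 15627 = 5^(5 + 1) + 2; at 6: 6^(6 + 1) + 2 = 279938; next = 279937
base 6: 279937 = 6^(6 + 1) + 1; at 7: 7^(7 + 1) + 1 = 5764802; next = 5764801
base 7: 5764801 = 7^(7 + 1); at 8: 8^(8 + 1) = 134217728; next = 134217727

11, 84, 1027, 15627, 279937, 5764801, 134217727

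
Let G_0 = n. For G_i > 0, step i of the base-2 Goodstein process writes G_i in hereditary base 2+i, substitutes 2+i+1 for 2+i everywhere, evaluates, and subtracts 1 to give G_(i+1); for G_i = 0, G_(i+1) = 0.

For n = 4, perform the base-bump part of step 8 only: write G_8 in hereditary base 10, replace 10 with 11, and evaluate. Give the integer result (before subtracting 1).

254

base 2: 4 = 2^2; at 3: 3^3 = 27; next = 26
base 3: 26 = 2·3^2 + 2·3 + 2; at 4: 2·4^2 + 2·4 + 2 = 42; next = 41
base 4: 41 = 2·4^2 + 2·4 + 1; at 5: 2·5^2 + 2·5 + 1 = 61; next = 60
base 5: 60 = 2·5^2 + 2·5; at 6: 2·6^2 + 2·6 = 84; next = 83
base 6: 83 = 2·6^2 + 6 + 5; at 7: 2·7^2 + 7 + 5 = 110; next = 109
base 7: 109 = 2·7^2 + 7 + 4; at 8: 2·8^2 + 8 + 4 = 140; next = 139
base 8: 139 = 2·8^2 + 8 + 3; at 9: 2·9^2 + 9 + 3 = 174; next = 173
base 9: 173 = 2·9^2 + 9 + 2; at 10: 2·10^2 + 10 + 2 = 212; next = 211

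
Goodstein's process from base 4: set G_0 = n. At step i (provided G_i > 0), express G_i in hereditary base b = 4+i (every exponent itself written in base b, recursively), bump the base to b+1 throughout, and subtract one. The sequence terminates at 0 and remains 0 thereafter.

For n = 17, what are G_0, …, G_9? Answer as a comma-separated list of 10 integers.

G_0 = 17. HB_4(17) = 4^2 + 1. Bump = 26. G_1 = 25.
G_1 = 25. HB_5(25) = 5^2. Bump = 36. G_2 = 35.
G_2 = 35. HB_6(35) = 5·6 + 5. Bump = 40. G_3 = 39.
G_3 = 39. HB_7(39) = 5·7 + 4. Bump = 44. G_4 = 43.
G_4 = 43. HB_8(43) = 5·8 + 3. Bump = 48. G_5 = 47.
G_5 = 47. HB_9(47) = 5·9 + 2. Bump = 52. G_6 = 51.
G_6 = 51. HB_10(51) = 5·10 + 1. Bump = 56. G_7 = 55.
G_7 = 55. HB_11(55) = 5·11. Bump = 60. G_8 = 59.
G_8 = 59. HB_12(59) = 4·12 + 11. Bump = 63. G_9 = 62.

17, 25, 35, 39, 43, 47, 51, 55, 59, 62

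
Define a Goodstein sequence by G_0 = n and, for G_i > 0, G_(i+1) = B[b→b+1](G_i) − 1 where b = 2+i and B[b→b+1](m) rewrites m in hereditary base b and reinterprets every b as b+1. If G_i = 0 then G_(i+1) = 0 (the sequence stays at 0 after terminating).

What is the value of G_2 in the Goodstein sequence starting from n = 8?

base 2: 8 = 2^(2 + 1); at 3: 3^(3 + 1) = 81; next = 80
base 3: 80 = 2·3^3 + 2·3^2 + 2·3 + 2; at 4: 2·4^4 + 2·4^2 + 2·4 + 2 = 554; next = 553
base 4: 553 = 2·4^4 + 2·4^2 + 2·4 + 1; at 5: 2·5^5 + 2·5^2 + 2·5 + 1 = 6311; next = 6310

553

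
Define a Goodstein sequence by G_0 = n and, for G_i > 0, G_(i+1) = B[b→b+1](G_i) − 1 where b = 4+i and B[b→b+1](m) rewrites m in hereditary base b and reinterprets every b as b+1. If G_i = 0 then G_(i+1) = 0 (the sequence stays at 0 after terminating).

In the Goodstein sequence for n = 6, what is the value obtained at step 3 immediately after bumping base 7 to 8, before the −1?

step 0: 6 = 4 + 2; sub 5 for 4: 5 + 2; = 7; G_1 = 7−1 = 6
step 1: 6 = 5 + 1; sub 6 for 5: 6 + 1; = 7; G_2 = 7−1 = 6
step 2: 6 = 6; sub 7 for 6: 7; = 7; G_3 = 7−1 = 6
step 3: 6 = 6; sub 8 for 7: 6; = 6; G_4 = 6−1 = 5

6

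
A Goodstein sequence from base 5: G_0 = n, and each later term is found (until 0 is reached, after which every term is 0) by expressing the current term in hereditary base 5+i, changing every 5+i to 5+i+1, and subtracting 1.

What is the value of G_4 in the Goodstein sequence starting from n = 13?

(0) 13|_5 = 2·5 + 3 ↦ 2·6 + 3|_6 = 15 ⇒ 14
(1) 14|_6 = 2·6 + 2 ↦ 2·7 + 2|_7 = 16 ⇒ 15
(2) 15|_7 = 2·7 + 1 ↦ 2·8 + 1|_8 = 17 ⇒ 16
(3) 16|_8 = 2·8 ↦ 2·9|_9 = 18 ⇒ 17

17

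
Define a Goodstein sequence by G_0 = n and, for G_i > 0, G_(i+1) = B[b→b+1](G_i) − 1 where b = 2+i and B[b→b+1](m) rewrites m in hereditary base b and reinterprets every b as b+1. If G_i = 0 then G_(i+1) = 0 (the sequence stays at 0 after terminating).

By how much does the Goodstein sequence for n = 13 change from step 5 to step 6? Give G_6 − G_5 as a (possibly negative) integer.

128453481

G_0=13  [base 2] 2^(2 + 1) + 2^2 + 1  →[2↦3]→  3^(3 + 1) + 3^3 + 1 = 109  −1 ⇒ G_1=108
G_1=108  [base 3] 3^(3 + 1) + 3^3  →[3↦4]→  4^(4 + 1) + 4^4 = 1280  −1 ⇒ G_2=1279
G_2=1279  [base 4] 4^(4 + 1) + 3·4^3 + 3·4^2 + 3·4 + 3  →[4↦5]→  5^(5 + 1) + 3·5^3 + 3·5^2 + 3·5 + 3 = 16093  −1 ⇒ G_3=16092
G_3=16092  [base 5] 5^(5 + 1) + 3·5^3 + 3·5^2 + 3·5 + 2  →[5↦6]→  6^(6 + 1) + 3·6^3 + 3·6^2 + 3·6 + 2 = 280712  −1 ⇒ G_4=280711
G_4=280711  [base 6] 6^(6 + 1) + 3·6^3 + 3·6^2 + 3·6 + 1  →[6↦7]→  7^(7 + 1) + 3·7^3 + 3·7^2 + 3·7 + 1 = 5765999  −1 ⇒ G_5=5765998
G_5=5765998  [base 7] 7^(7 + 1) + 3·7^3 + 3·7^2 + 3·7  →[7↦8]→  8^(8 + 1) + 3·8^3 + 3·8^2 + 3·8 = 134219480  −1 ⇒ G_6=134219479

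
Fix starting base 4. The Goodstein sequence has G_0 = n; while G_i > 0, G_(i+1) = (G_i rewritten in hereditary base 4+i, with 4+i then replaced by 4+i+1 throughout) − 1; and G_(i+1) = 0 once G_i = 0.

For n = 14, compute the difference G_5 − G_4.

1

G_0 = 14. HB_4(14) = 3·4 + 2. Bump = 17. G_1 = 16.
G_1 = 16. HB_5(16) = 3·5 + 1. Bump = 19. G_2 = 18.
G_2 = 18. HB_6(18) = 3·6. Bump = 21. G_3 = 20.
G_3 = 20. HB_7(20) = 2·7 + 6. Bump = 22. G_4 = 21.
G_4 = 21. HB_8(21) = 2·8 + 5. Bump = 23. G_5 = 22.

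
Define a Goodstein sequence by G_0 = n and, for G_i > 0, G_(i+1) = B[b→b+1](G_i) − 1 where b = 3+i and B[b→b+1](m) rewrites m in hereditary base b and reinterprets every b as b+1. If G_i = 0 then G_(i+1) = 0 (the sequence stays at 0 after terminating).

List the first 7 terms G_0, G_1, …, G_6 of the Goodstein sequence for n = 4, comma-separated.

(0) 4|_3 = 3 + 1 ↦ 4 + 1|_4 = 5 ⇒ 4
(1) 4|_4 = 4 ↦ 5|_5 = 5 ⇒ 4
(2) 4|_5 = 4 ↦ 4|_6 = 4 ⇒ 3
(3) 3|_6 = 3 ↦ 3|_7 = 3 ⇒ 2
(4) 2|_7 = 2 ↦ 2|_8 = 2 ⇒ 1
(5) 1|_8 = 1 ↦ 1|_9 = 1 ⇒ 0

4, 4, 4, 3, 2, 1, 0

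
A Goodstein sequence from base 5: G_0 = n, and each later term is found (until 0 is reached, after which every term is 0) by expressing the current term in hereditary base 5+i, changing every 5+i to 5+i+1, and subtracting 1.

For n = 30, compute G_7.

G_0 = 30. HB_5(30) = 5^2 + 5. Bump = 42. G_1 = 41.
G_1 = 41. HB_6(41) = 6^2 + 5. Bump = 54. G_2 = 53.
G_2 = 53. HB_7(53) = 7^2 + 4. Bump = 68. G_3 = 67.
G_3 = 67. HB_8(67) = 8^2 + 3. Bump = 84. G_4 = 83.
G_4 = 83. HB_9(83) = 9^2 + 2. Bump = 102. G_5 = 101.
G_5 = 101. HB_10(101) = 10^2 + 1. Bump = 122. G_6 = 121.
G_6 = 121. HB_11(121) = 11^2. Bump = 144. G_7 = 143.

143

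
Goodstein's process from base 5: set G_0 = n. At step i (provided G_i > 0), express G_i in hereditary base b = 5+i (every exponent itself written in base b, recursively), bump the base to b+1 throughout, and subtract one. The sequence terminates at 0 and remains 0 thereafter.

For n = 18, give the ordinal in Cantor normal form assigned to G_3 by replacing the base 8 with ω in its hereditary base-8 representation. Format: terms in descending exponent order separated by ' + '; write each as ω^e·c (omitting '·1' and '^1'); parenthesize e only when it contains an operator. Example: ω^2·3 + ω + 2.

G_0=18  [base 5] 3·5 + 3  →[5↦6]→  3·6 + 3 = 21  −1 ⇒ G_1=20
G_1=20  [base 6] 3·6 + 2  →[6↦7]→  3·7 + 2 = 23  −1 ⇒ G_2=22
G_2=22  [base 7] 3·7 + 1  →[7↦8]→  3·8 + 1 = 25  −1 ⇒ G_3=24

ω·3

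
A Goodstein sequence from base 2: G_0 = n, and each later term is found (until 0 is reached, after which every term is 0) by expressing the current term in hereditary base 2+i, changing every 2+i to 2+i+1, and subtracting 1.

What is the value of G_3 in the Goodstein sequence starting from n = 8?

base 2: 8 = 2^(2 + 1); at 3: 3^(3 + 1) = 81; next = 80
base 3: 80 = 2·3^3 + 2·3^2 + 2·3 + 2; at 4: 2·4^4 + 2·4^2 + 2·4 + 2 = 554; next = 553
base 4: 553 = 2·4^4 + 2·4^2 + 2·4 + 1; at 5: 2·5^5 + 2·5^2 + 2·5 + 1 = 6311; next = 6310
base 5: 6310 = 2·5^5 + 2·5^2 + 2·5; at 6: 2·6^6 + 2·6^2 + 2·6 = 93396; next = 93395

6310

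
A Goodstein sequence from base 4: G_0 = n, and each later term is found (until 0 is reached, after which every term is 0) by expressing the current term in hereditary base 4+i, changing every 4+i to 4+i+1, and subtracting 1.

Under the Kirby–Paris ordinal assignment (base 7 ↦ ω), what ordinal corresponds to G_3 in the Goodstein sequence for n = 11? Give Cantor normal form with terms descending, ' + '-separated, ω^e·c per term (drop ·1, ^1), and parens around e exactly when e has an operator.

G_0=11  [base 4] 2·4 + 3  →[4↦5]→  2·5 + 3 = 13  −1 ⇒ G_1=12
G_1=12  [base 5] 2·5 + 2  →[5↦6]→  2·6 + 2 = 14  −1 ⇒ G_2=13
G_2=13  [base 6] 2·6 + 1  →[6↦7]→  2·7 + 1 = 15  −1 ⇒ G_3=14
G_3=14  [base 7] 2·7  →[7↦8]→  2·8 = 16  −1 ⇒ G_4=15

ω·2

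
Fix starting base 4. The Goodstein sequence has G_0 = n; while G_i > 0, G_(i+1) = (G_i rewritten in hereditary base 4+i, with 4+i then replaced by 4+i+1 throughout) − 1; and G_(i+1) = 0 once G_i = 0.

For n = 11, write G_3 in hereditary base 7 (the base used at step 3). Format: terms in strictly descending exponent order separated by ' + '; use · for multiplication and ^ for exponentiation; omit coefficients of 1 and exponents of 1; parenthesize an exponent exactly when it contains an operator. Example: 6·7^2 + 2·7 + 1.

11 —HB4→ 2·4 + 3 —bump→ 2·5 + 3 = 13 —(−1)→ 12
12 —HB5→ 2·5 + 2 —bump→ 2·6 + 2 = 14 —(−1)→ 13
13 —HB6→ 2·6 + 1 —bump→ 2·7 + 1 = 15 —(−1)→ 14
14 —HB7→ 2·7 —bump→ 2·8 = 16 —(−1)→ 15

2·7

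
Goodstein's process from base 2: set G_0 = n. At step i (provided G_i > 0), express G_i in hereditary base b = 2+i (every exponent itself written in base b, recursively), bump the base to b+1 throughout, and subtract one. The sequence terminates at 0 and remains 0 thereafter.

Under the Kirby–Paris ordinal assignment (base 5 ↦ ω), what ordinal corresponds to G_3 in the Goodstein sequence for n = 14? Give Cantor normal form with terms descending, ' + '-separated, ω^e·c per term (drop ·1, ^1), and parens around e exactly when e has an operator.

ω^(ω + 1) + ω^ω

base 2: 14 = 2^(2 + 1) + 2^2 + 2; at 3: 3^(3 + 1) + 3^3 + 3 = 111; next = 110
base 3: 110 = 3^(3 + 1) + 3^3 + 2; at 4: 4^(4 + 1) + 4^4 + 2 = 1282; next = 1281
base 4: 1281 = 4^(4 + 1) + 4^4 + 1; at 5: 5^(5 + 1) + 5^5 + 1 = 18751; next = 18750
base 5: 18750 = 5^(5 + 1) + 5^5; at 6: 6^(6 + 1) + 6^6 = 326592; next = 326591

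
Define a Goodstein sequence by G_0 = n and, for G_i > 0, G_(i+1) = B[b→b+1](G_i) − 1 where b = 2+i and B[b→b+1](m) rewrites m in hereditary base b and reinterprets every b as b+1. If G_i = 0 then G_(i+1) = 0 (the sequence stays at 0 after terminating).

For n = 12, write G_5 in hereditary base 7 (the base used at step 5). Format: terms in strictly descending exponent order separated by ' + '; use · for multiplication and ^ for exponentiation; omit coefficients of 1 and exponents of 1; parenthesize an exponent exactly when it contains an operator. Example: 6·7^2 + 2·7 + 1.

(0) 12|_2 = 2^(2 + 1) + 2^2 ↦ 3^(3 + 1) + 3^3|_3 = 108 ⇒ 107
(1) 107|_3 = 3^(3 + 1) + 2·3^2 + 2·3 + 2 ↦ 4^(4 + 1) + 2·4^2 + 2·4 + 2|_4 = 1066 ⇒ 1065
(2) 1065|_4 = 4^(4 + 1) + 2·4^2 + 2·4 + 1 ↦ 5^(5 + 1) + 2·5^2 + 2·5 + 1|_5 = 15686 ⇒ 15685
(3) 15685|_5 = 5^(5 + 1) + 2·5^2 + 2·5 ↦ 6^(6 + 1) + 2·6^2 + 2·6|_6 = 280020 ⇒ 280019
(4) 280019|_6 = 6^(6 + 1) + 2·6^2 + 6 + 5 ↦ 7^(7 + 1) + 2·7^2 + 7 + 5|_7 = 5764911 ⇒ 5764910
(5) 5764910|_7 = 7^(7 + 1) + 2·7^2 + 7 + 4 ↦ 8^(8 + 1) + 2·8^2 + 8 + 4|_8 = 134217868 ⇒ 134217867

7^(7 + 1) + 2·7^2 + 7 + 4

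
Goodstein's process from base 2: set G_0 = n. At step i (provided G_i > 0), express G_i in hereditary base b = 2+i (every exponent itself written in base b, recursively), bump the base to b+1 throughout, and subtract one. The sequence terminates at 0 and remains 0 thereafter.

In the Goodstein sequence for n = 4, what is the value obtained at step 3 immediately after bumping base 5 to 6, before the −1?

(0) 4|_2 = 2^2 ↦ 3^3|_3 = 27 ⇒ 26
(1) 26|_3 = 2·3^2 + 2·3 + 2 ↦ 2·4^2 + 2·4 + 2|_4 = 42 ⇒ 41
(2) 41|_4 = 2·4^2 + 2·4 + 1 ↦ 2·5^2 + 2·5 + 1|_5 = 61 ⇒ 60
(3) 60|_5 = 2·5^2 + 2·5 ↦ 2·6^2 + 2·6|_6 = 84 ⇒ 83

84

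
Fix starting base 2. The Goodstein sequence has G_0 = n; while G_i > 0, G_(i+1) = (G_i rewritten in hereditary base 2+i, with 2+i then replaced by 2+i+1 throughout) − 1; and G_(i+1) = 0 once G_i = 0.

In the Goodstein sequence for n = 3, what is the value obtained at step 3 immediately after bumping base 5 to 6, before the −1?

(0) 3|_2 = 2 + 1 ↦ 3 + 1|_3 = 4 ⇒ 3
(1) 3|_3 = 3 ↦ 4|_4 = 4 ⇒ 3
(2) 3|_4 = 3 ↦ 3|_5 = 3 ⇒ 2
(3) 2|_5 = 2 ↦ 2|_6 = 2 ⇒ 1

2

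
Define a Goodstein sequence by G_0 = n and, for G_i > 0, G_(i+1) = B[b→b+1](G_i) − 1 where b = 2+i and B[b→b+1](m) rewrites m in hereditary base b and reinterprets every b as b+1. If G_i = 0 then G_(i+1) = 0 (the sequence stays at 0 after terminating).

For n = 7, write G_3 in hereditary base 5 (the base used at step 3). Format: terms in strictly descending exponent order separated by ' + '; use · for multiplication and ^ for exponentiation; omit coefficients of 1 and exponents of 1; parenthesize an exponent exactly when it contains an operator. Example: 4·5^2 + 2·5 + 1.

(0) 7|_2 = 2^2 + 2 + 1 ↦ 3^3 + 3 + 1|_3 = 31 ⇒ 30
(1) 30|_3 = 3^3 + 3 ↦ 4^4 + 4|_4 = 260 ⇒ 259
(2) 259|_4 = 4^4 + 3 ↦ 5^5 + 3|_5 = 3128 ⇒ 3127
(3) 3127|_5 = 5^5 + 2 ↦ 6^6 + 2|_6 = 46658 ⇒ 46657

5^5 + 2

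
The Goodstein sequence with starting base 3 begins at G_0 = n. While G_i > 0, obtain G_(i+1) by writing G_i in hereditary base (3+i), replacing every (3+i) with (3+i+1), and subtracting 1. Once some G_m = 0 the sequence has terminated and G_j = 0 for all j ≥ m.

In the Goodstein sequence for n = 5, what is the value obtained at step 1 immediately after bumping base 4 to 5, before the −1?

6

G_0 = 5. HB_3(5) = 3 + 2. Bump = 6. G_1 = 5.
G_1 = 5. HB_4(5) = 4 + 1. Bump = 6. G_2 = 5.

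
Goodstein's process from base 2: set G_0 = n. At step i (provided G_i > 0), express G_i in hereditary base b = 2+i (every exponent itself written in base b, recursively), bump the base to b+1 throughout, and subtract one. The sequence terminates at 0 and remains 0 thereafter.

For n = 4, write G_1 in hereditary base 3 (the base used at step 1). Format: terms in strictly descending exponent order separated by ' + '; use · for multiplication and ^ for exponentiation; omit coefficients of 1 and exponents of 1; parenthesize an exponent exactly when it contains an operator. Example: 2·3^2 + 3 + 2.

2·3^2 + 2·3 + 2

(0) 4|_2 = 2^2 ↦ 3^3|_3 = 27 ⇒ 26
(1) 26|_3 = 2·3^2 + 2·3 + 2 ↦ 2·4^2 + 2·4 + 2|_4 = 42 ⇒ 41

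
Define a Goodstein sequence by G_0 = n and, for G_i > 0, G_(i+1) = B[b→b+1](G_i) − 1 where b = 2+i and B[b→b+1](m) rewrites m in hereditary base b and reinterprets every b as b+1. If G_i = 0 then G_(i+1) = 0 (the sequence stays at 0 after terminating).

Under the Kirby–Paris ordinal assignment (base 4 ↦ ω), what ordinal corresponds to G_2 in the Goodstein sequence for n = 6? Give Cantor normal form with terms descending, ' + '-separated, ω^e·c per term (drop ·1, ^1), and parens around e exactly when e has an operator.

ω^ω + 1

(0) 6|_2 = 2^2 + 2 ↦ 3^3 + 3|_3 = 30 ⇒ 29
(1) 29|_3 = 3^3 + 2 ↦ 4^4 + 2|_4 = 258 ⇒ 257
(2) 257|_4 = 4^4 + 1 ↦ 5^5 + 1|_5 = 3126 ⇒ 3125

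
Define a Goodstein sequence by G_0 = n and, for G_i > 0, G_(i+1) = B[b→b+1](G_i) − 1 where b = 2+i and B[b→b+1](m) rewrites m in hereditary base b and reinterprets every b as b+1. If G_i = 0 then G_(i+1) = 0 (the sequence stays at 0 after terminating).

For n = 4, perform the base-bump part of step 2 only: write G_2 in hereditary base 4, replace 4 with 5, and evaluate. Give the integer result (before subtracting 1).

61

G_0 = 4. HB_2(4) = 2^2. Bump = 27. G_1 = 26.
G_1 = 26. HB_3(26) = 2·3^2 + 2·3 + 2. Bump = 42. G_2 = 41.
G_2 = 41. HB_4(41) = 2·4^2 + 2·4 + 1. Bump = 61. G_3 = 60.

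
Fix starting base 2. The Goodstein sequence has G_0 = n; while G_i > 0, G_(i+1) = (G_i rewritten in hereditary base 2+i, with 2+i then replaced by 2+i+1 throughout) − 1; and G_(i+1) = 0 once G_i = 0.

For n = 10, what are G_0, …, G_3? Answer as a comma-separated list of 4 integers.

10, 83, 1025, 15625

(0) 10|_2 = 2^(2 + 1) + 2 ↦ 3^(3 + 1) + 3|_3 = 84 ⇒ 83
(1) 83|_3 = 3^(3 + 1) + 2 ↦ 4^(4 + 1) + 2|_4 = 1026 ⇒ 1025
(2) 1025|_4 = 4^(4 + 1) + 1 ↦ 5^(5 + 1) + 1|_5 = 15626 ⇒ 15625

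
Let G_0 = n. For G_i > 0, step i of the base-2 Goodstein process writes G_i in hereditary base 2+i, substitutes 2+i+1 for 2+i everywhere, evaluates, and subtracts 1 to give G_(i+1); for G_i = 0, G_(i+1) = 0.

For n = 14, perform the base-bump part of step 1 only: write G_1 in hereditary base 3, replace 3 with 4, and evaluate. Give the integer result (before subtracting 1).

G_0=14  [base 2] 2^(2 + 1) + 2^2 + 2  →[2↦3]→  3^(3 + 1) + 3^3 + 3 = 111  −1 ⇒ G_1=110
G_1=110  [base 3] 3^(3 + 1) + 3^3 + 2  →[3↦4]→  4^(4 + 1) + 4^4 + 2 = 1282  −1 ⇒ G_2=1281

1282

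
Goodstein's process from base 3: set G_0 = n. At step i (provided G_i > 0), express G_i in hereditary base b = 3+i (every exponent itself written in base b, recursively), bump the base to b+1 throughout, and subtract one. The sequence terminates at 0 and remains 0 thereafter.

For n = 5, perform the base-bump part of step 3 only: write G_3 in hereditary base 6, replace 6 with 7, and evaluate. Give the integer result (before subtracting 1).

(0) 5|_3 = 3 + 2 ↦ 4 + 2|_4 = 6 ⇒ 5
(1) 5|_4 = 4 + 1 ↦ 5 + 1|_5 = 6 ⇒ 5
(2) 5|_5 = 5 ↦ 6|_6 = 6 ⇒ 5
(3) 5|_6 = 5 ↦ 5|_7 = 5 ⇒ 4

5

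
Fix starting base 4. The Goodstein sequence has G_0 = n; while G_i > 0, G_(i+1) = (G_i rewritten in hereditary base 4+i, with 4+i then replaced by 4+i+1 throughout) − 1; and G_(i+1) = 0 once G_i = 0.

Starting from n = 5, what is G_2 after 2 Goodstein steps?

G_0 = 5. HB_4(5) = 4 + 1. Bump = 6. G_1 = 5.
G_1 = 5. HB_5(5) = 5. Bump = 6. G_2 = 5.
G_2 = 5. HB_6(5) = 5. Bump = 5. G_3 = 4.

5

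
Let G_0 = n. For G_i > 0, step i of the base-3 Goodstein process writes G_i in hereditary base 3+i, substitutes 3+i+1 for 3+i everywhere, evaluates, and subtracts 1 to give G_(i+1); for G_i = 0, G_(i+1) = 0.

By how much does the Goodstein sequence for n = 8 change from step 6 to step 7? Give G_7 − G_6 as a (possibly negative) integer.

step 0: 8 = 2·3 + 2; sub 4 for 3: 2·4 + 2; = 10; G_1 = 10−1 = 9
step 1: 9 = 2·4 + 1; sub 5 for 4: 2·5 + 1; = 11; G_2 = 11−1 = 10
step 2: 10 = 2·5; sub 6 for 5: 2·6; = 12; G_3 = 12−1 = 11
step 3: 11 = 6 + 5; sub 7 for 6: 7 + 5; = 12; G_4 = 12−1 = 11
step 4: 11 = 7 + 4; sub 8 for 7: 8 + 4; = 12; G_5 = 12−1 = 11
step 5: 11 = 8 + 3; sub 9 for 8: 9 + 3; = 12; G_6 = 12−1 = 11
step 6: 11 = 9 + 2; sub 10 for 9: 10 + 2; = 12; G_7 = 12−1 = 11

0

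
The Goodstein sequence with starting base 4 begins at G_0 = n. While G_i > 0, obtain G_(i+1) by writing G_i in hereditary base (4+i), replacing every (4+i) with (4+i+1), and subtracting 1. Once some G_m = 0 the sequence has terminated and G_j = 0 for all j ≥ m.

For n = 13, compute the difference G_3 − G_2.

1

(0) 13|_4 = 3·4 + 1 ↦ 3·5 + 1|_5 = 16 ⇒ 15
(1) 15|_5 = 3·5 ↦ 3·6|_6 = 18 ⇒ 17
(2) 17|_6 = 2·6 + 5 ↦ 2·7 + 5|_7 = 19 ⇒ 18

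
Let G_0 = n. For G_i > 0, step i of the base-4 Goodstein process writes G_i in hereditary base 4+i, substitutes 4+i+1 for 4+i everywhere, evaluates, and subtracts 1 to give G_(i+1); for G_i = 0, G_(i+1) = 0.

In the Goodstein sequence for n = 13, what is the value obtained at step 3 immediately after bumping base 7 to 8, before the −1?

G_0 = 13. HB_4(13) = 3·4 + 1. Bump = 16. G_1 = 15.
G_1 = 15. HB_5(15) = 3·5. Bump = 18. G_2 = 17.
G_2 = 17. HB_6(17) = 2·6 + 5. Bump = 19. G_3 = 18.
G_3 = 18. HB_7(18) = 2·7 + 4. Bump = 20. G_4 = 19.

20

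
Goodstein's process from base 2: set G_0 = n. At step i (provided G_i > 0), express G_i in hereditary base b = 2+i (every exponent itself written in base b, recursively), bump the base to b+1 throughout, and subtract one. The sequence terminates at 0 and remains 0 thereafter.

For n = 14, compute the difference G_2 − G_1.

1171

[0] 14 ≡ 2^(2 + 1) + 2^2 + 2 (base 2). Lift 3: 111. −1: 110.
[1] 110 ≡ 3^(3 + 1) + 3^3 + 2 (base 3). Lift 4: 1282. −1: 1281.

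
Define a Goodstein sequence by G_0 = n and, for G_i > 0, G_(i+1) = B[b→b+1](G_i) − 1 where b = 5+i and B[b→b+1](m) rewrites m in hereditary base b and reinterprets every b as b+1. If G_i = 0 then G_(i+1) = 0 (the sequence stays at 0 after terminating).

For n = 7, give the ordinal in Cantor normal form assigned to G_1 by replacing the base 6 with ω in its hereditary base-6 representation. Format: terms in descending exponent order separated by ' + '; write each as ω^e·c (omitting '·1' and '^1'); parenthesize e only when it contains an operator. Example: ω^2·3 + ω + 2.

G_0 = 7. HB_5(7) = 5 + 2. Bump = 8. G_1 = 7.
G_1 = 7. HB_6(7) = 6 + 1. Bump = 8. G_2 = 7.

ω + 1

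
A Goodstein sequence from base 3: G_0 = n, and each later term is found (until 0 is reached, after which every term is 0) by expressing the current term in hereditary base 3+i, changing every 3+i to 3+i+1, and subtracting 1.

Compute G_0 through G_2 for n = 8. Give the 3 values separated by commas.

base 3: 8 = 2·3 + 2; at 4: 2·4 + 2 = 10; next = 9
base 4: 9 = 2·4 + 1; at 5: 2·5 + 1 = 11; next = 10

8, 9, 10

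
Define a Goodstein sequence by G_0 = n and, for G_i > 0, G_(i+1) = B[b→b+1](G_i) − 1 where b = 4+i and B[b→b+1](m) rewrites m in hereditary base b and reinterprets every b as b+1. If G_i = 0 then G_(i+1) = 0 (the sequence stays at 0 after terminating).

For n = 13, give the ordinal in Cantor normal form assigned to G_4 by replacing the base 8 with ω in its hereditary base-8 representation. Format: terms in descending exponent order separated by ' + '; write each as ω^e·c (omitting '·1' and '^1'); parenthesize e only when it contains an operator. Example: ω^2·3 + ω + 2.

(0) 13|_4 = 3·4 + 1 ↦ 3·5 + 1|_5 = 16 ⇒ 15
(1) 15|_5 = 3·5 ↦ 3·6|_6 = 18 ⇒ 17
(2) 17|_6 = 2·6 + 5 ↦ 2·7 + 5|_7 = 19 ⇒ 18
(3) 18|_7 = 2·7 + 4 ↦ 2·8 + 4|_8 = 20 ⇒ 19
(4) 19|_8 = 2·8 + 3 ↦ 2·9 + 3|_9 = 21 ⇒ 20

ω·2 + 3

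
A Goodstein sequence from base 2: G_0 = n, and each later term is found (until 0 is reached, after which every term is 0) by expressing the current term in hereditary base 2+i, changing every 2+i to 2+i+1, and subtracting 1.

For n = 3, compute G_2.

3 —HB2→ 2 + 1 —bump→ 3 + 1 = 4 —(−1)→ 3
3 —HB3→ 3 —bump→ 4 = 4 —(−1)→ 3

3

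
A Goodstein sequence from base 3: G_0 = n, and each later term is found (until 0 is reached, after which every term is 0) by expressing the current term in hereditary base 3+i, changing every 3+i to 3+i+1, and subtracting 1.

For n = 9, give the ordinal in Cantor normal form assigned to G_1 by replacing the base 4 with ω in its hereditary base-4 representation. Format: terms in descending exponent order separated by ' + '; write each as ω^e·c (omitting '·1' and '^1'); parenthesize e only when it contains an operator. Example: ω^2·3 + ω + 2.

[0] 9 ≡ 3^2 (base 3). Lift 4: 16. −1: 15.
[1] 15 ≡ 3·4 + 3 (base 4). Lift 5: 18. −1: 17.

ω·3 + 3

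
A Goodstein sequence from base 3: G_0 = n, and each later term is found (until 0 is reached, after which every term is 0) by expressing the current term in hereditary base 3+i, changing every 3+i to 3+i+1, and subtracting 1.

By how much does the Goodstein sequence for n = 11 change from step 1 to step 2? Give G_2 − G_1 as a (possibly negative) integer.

11 —HB3→ 3^2 + 2 —bump→ 4^2 + 2 = 18 —(−1)→ 17
17 —HB4→ 4^2 + 1 —bump→ 5^2 + 1 = 26 —(−1)→ 25

8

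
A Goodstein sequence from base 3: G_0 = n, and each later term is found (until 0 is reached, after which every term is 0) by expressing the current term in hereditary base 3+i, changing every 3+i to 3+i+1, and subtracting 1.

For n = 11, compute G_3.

35

step 0: 11 = 3^2 + 2; sub 4 for 3: 4^2 + 2; = 18; G_1 = 18−1 = 17
step 1: 17 = 4^2 + 1; sub 5 for 4: 5^2 + 1; = 26; G_2 = 26−1 = 25
step 2: 25 = 5^2; sub 6 for 5: 6^2; = 36; G_3 = 36−1 = 35
step 3: 35 = 5·6 + 5; sub 7 for 6: 5·7 + 5; = 40; G_4 = 40−1 = 39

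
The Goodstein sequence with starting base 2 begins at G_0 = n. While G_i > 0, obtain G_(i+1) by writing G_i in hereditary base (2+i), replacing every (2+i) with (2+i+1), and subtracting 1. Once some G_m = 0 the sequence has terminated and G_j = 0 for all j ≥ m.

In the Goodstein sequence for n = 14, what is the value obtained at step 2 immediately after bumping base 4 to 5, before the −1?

G_0 = 14. HB_2(14) = 2^(2 + 1) + 2^2 + 2. Bump = 111. G_1 = 110.
G_1 = 110. HB_3(110) = 3^(3 + 1) + 3^3 + 2. Bump = 1282. G_2 = 1281.

18751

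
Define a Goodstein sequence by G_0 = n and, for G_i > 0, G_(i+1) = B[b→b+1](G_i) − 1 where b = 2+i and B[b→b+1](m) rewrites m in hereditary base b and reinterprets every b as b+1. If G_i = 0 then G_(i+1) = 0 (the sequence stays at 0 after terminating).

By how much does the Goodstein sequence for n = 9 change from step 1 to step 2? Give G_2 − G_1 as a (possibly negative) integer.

step 0: 9 = 2^(2 + 1) + 1; sub 3 for 2: 3^(3 + 1) + 1; = 82; G_1 = 82−1 = 81
step 1: 81 = 3^(3 + 1); sub 4 for 3: 4^(4 + 1); = 1024; G_2 = 1024−1 = 1023

942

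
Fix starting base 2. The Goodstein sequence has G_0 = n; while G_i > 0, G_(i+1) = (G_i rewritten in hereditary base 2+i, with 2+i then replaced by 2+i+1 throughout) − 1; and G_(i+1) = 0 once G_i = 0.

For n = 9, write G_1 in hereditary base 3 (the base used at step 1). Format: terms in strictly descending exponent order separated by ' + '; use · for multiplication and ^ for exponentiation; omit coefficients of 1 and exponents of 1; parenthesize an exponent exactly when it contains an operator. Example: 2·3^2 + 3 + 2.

3^(3 + 1)

G_0=9  [base 2] 2^(2 + 1) + 1  →[2↦3]→  3^(3 + 1) + 1 = 82  −1 ⇒ G_1=81
G_1=81  [base 3] 3^(3 + 1)  →[3↦4]→  4^(4 + 1) = 1024  −1 ⇒ G_2=1023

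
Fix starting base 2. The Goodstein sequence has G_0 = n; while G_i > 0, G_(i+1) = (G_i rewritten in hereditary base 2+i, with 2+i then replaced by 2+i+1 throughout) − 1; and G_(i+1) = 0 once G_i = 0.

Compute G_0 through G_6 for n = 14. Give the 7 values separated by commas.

(0) 14|_2 = 2^(2 + 1) + 2^2 + 2 ↦ 3^(3 + 1) + 3^3 + 3|_3 = 111 ⇒ 110
(1) 110|_3 = 3^(3 + 1) + 3^3 + 2 ↦ 4^(4 + 1) + 4^4 + 2|_4 = 1282 ⇒ 1281
(2) 1281|_4 = 4^(4 + 1) + 4^4 + 1 ↦ 5^(5 + 1) + 5^5 + 1|_5 = 18751 ⇒ 18750
(3) 18750|_5 = 5^(5 + 1) + 5^5 ↦ 6^(6 + 1) + 6^6|_6 = 326592 ⇒ 326591
(4) 326591|_6 = 6^(6 + 1) + 5·6^5 + 5·6^4 + 5·6^3 + 5·6^2 + 5·6 + 5 ↦ 7^(7 + 1) + 5·7^5 + 5·7^4 + 5·7^3 + 5·7^2 + 5·7 + 5|_7 = 5862841 ⇒ 5862840
(5) 5862840|_7 = 7^(7 + 1) + 5·7^5 + 5·7^4 + 5·7^3 + 5·7^2 + 5·7 + 4 ↦ 8^(8 + 1) + 5·8^5 + 5·8^4 + 5·8^3 + 5·8^2 + 5·8 + 4|_8 = 134404972 ⇒ 134404971

14, 110, 1281, 18750, 326591, 5862840, 134404971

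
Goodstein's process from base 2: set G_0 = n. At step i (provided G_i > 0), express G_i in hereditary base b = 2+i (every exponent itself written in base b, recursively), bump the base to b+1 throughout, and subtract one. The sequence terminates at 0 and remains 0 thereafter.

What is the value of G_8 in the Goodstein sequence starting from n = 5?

(0) 5|_2 = 2^2 + 1 ↦ 3^3 + 1|_3 = 28 ⇒ 27
(1) 27|_3 = 3^3 ↦ 4^4|_4 = 256 ⇒ 255
(2) 255|_4 = 3·4^3 + 3·4^2 + 3·4 + 3 ↦ 3·5^3 + 3·5^2 + 3·5 + 3|_5 = 468 ⇒ 467
(3) 467|_5 = 3·5^3 + 3·5^2 + 3·5 + 2 ↦ 3·6^3 + 3·6^2 + 3·6 + 2|_6 = 776 ⇒ 775
(4) 775|_6 = 3·6^3 + 3·6^2 + 3·6 + 1 ↦ 3·7^3 + 3·7^2 + 3·7 + 1|_7 = 1198 ⇒ 1197
(5) 1197|_7 = 3·7^3 + 3·7^2 + 3·7 ↦ 3·8^3 + 3·8^2 + 3·8|_8 = 1752 ⇒ 1751
(6) 1751|_8 = 3·8^3 + 3·8^2 + 2·8 + 7 ↦ 3·9^3 + 3·9^2 + 2·9 + 7|_9 = 2455 ⇒ 2454
(7) 2454|_9 = 3·9^3 + 3·9^2 + 2·9 + 6 ↦ 3·10^3 + 3·10^2 + 2·10 + 6|_10 = 3326 ⇒ 3325
(8) 3325|_10 = 3·10^3 + 3·10^2 + 2·10 + 5 ↦ 3·11^3 + 3·11^2 + 2·11 + 5|_11 = 4383 ⇒ 4382

3325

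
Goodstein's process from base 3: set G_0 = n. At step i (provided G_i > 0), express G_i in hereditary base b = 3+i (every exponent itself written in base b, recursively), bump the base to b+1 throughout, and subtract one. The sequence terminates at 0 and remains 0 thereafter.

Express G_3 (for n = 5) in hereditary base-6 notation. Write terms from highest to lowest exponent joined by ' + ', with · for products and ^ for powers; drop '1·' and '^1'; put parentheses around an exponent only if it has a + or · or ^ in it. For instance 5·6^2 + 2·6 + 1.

5

5 —HB3→ 3 + 2 —bump→ 4 + 2 = 6 —(−1)→ 5
5 —HB4→ 4 + 1 —bump→ 5 + 1 = 6 —(−1)→ 5
5 —HB5→ 5 —bump→ 6 = 6 —(−1)→ 5
5 —HB6→ 5 —bump→ 5 = 5 —(−1)→ 4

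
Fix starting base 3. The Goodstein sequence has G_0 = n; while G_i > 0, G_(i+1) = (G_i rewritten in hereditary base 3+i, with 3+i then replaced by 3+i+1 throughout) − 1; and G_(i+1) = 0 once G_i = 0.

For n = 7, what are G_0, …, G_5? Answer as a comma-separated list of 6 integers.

(0) 7|_3 = 2·3 + 1 ↦ 2·4 + 1|_4 = 9 ⇒ 8
(1) 8|_4 = 2·4 ↦ 2·5|_5 = 10 ⇒ 9
(2) 9|_5 = 5 + 4 ↦ 6 + 4|_6 = 10 ⇒ 9
(3) 9|_6 = 6 + 3 ↦ 7 + 3|_7 = 10 ⇒ 9
(4) 9|_7 = 7 + 2 ↦ 8 + 2|_8 = 10 ⇒ 9

7, 8, 9, 9, 9, 9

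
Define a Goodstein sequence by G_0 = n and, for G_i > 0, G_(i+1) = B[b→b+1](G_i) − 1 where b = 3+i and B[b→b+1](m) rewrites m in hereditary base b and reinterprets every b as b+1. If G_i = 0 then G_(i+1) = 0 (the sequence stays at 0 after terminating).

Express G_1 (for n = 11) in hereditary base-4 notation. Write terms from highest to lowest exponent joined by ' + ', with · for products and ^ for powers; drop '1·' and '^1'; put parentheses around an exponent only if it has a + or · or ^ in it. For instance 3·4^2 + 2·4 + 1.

4^2 + 1

G_0 = 11. HB_3(11) = 3^2 + 2. Bump = 18. G_1 = 17.
G_1 = 17. HB_4(17) = 4^2 + 1. Bump = 26. G_2 = 25.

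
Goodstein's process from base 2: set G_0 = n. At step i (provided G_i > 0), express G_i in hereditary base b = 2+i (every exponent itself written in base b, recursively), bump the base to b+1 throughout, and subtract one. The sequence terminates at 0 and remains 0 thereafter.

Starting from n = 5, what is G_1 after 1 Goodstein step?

[0] 5 ≡ 2^2 + 1 (base 2). Lift 3: 28. −1: 27.
[1] 27 ≡ 3^3 (base 3). Lift 4: 256. −1: 255.

27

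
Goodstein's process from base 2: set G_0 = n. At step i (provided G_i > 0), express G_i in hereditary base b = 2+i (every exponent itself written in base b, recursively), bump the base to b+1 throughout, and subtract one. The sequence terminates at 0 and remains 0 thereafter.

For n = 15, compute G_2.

1283

step 0: 15 = 2^(2 + 1) + 2^2 + 2 + 1; sub 3 for 2: 3^(3 + 1) + 3^3 + 3 + 1; = 112; G_1 = 112−1 = 111
step 1: 111 = 3^(3 + 1) + 3^3 + 3; sub 4 for 3: 4^(4 + 1) + 4^4 + 4; = 1284; G_2 = 1284−1 = 1283
step 2: 1283 = 4^(4 + 1) + 4^4 + 3; sub 5 for 4: 5^(5 + 1) + 5^5 + 3; = 18753; G_3 = 18753−1 = 18752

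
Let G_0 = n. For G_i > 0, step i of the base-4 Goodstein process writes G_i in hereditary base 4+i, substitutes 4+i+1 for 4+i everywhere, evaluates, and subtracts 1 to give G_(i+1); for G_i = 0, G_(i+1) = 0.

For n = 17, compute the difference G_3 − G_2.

base 4: 17 = 4^2 + 1; at 5: 5^2 + 1 = 26; next = 25
base 5: 25 = 5^2; at 6: 6^2 = 36; next = 35
base 6: 35 = 5·6 + 5; at 7: 5·7 + 5 = 40; next = 39

4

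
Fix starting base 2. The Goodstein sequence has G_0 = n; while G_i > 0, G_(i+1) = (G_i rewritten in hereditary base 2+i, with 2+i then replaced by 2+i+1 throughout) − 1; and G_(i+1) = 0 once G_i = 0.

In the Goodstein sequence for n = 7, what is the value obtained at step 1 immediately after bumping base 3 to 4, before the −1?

260

(0) 7|_2 = 2^2 + 2 + 1 ↦ 3^3 + 3 + 1|_3 = 31 ⇒ 30
(1) 30|_3 = 3^3 + 3 ↦ 4^4 + 4|_4 = 260 ⇒ 259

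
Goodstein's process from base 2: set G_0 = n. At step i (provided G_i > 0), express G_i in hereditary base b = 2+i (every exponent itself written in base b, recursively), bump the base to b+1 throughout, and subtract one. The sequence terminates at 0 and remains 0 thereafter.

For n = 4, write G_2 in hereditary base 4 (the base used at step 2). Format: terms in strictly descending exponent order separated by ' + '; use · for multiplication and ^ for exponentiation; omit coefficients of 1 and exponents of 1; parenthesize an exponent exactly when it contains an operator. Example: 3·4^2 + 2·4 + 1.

G_0=4  [base 2] 2^2  →[2↦3]→  3^3 = 27  −1 ⇒ G_1=26
G_1=26  [base 3] 2·3^2 + 2·3 + 2  →[3↦4]→  2·4^2 + 2·4 + 2 = 42  −1 ⇒ G_2=41
G_2=41  [base 4] 2·4^2 + 2·4 + 1  →[4↦5]→  2·5^2 + 2·5 + 1 = 61  −1 ⇒ G_3=60

2·4^2 + 2·4 + 1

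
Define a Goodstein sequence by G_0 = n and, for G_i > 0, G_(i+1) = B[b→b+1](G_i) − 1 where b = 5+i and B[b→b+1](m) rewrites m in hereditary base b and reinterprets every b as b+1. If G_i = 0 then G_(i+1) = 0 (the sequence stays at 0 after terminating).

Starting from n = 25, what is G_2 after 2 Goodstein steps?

25 —HB5→ 5^2 —bump→ 6^2 = 36 —(−1)→ 35
35 —HB6→ 5·6 + 5 —bump→ 5·7 + 5 = 40 —(−1)→ 39

39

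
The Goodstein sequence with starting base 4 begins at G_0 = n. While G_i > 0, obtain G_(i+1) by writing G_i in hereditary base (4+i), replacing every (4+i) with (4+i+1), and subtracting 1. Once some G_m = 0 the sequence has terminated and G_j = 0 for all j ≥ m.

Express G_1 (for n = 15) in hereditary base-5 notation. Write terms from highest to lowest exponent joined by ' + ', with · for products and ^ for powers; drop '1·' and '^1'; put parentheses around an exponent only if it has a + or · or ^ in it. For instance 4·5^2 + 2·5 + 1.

3·5 + 2

[0] 15 ≡ 3·4 + 3 (base 4). Lift 5: 18. −1: 17.
[1] 17 ≡ 3·5 + 2 (base 5). Lift 6: 20. −1: 19.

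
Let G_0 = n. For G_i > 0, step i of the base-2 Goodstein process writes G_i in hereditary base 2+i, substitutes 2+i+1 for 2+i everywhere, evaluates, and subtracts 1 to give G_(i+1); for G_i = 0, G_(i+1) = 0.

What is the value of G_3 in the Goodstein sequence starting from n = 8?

6310

step 0: 8 = 2^(2 + 1); sub 3 for 2: 3^(3 + 1); = 81; G_1 = 81−1 = 80
step 1: 80 = 2·3^3 + 2·3^2 + 2·3 + 2; sub 4 for 3: 2·4^4 + 2·4^2 + 2·4 + 2; = 554; G_2 = 554−1 = 553
step 2: 553 = 2·4^4 + 2·4^2 + 2·4 + 1; sub 5 for 4: 2·5^5 + 2·5^2 + 2·5 + 1; = 6311; G_3 = 6311−1 = 6310
step 3: 6310 = 2·5^5 + 2·5^2 + 2·5; sub 6 for 5: 2·6^6 + 2·6^2 + 2·6; = 93396; G_4 = 93396−1 = 93395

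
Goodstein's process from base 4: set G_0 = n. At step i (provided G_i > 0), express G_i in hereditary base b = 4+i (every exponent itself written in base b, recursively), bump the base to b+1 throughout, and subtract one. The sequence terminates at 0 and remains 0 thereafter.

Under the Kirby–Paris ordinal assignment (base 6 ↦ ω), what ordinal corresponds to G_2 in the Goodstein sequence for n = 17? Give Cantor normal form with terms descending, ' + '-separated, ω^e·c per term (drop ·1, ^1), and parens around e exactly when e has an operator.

ω·5 + 5

(0) 17|_4 = 4^2 + 1 ↦ 5^2 + 1|_5 = 26 ⇒ 25
(1) 25|_5 = 5^2 ↦ 6^2|_6 = 36 ⇒ 35
(2) 35|_6 = 5·6 + 5 ↦ 5·7 + 5|_7 = 40 ⇒ 39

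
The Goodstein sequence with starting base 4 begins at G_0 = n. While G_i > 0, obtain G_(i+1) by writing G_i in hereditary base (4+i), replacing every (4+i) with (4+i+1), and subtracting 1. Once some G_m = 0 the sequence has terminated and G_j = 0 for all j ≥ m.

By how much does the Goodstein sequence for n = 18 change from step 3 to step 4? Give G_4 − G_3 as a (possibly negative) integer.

5

(0) 18|_4 = 4^2 + 2 ↦ 5^2 + 2|_5 = 27 ⇒ 26
(1) 26|_5 = 5^2 + 1 ↦ 6^2 + 1|_6 = 37 ⇒ 36
(2) 36|_6 = 6^2 ↦ 7^2|_7 = 49 ⇒ 48
(3) 48|_7 = 6·7 + 6 ↦ 6·8 + 6|_8 = 54 ⇒ 53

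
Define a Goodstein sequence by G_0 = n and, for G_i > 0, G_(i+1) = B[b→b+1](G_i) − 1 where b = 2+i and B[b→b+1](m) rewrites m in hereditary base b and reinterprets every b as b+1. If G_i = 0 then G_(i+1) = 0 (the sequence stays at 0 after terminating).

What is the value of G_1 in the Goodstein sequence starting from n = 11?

84

11 —HB2→ 2^(2 + 1) + 2 + 1 —bump→ 3^(3 + 1) + 3 + 1 = 85 —(−1)→ 84
84 —HB3→ 3^(3 + 1) + 3 —bump→ 4^(4 + 1) + 4 = 1028 —(−1)→ 1027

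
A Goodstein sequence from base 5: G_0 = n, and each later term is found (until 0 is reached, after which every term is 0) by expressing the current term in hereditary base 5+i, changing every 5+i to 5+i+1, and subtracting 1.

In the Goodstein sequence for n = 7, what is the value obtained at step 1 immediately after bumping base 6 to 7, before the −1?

8

7 —HB5→ 5 + 2 —bump→ 6 + 2 = 8 —(−1)→ 7
7 —HB6→ 6 + 1 —bump→ 7 + 1 = 8 —(−1)→ 7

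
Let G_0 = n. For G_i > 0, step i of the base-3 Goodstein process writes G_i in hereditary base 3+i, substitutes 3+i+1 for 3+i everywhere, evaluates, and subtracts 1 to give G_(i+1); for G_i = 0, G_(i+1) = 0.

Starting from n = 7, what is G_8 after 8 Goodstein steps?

8

(0) 7|_3 = 2·3 + 1 ↦ 2·4 + 1|_4 = 9 ⇒ 8
(1) 8|_4 = 2·4 ↦ 2·5|_5 = 10 ⇒ 9
(2) 9|_5 = 5 + 4 ↦ 6 + 4|_6 = 10 ⇒ 9
(3) 9|_6 = 6 + 3 ↦ 7 + 3|_7 = 10 ⇒ 9
(4) 9|_7 = 7 + 2 ↦ 8 + 2|_8 = 10 ⇒ 9
(5) 9|_8 = 8 + 1 ↦ 9 + 1|_9 = 10 ⇒ 9
(6) 9|_9 = 9 ↦ 10|_10 = 10 ⇒ 9
(7) 9|_10 = 9 ↦ 9|_11 = 9 ⇒ 8
(8) 8|_11 = 8 ↦ 8|_12 = 8 ⇒ 7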